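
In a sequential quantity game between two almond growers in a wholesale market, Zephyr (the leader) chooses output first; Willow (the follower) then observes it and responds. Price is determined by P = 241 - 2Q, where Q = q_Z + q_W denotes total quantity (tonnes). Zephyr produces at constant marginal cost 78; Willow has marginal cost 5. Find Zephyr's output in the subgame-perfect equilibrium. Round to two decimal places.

22.50

The follower Willow best-responds to any q_Z: π_W = (241 - 2Q)q_W - 5q_W.
∂π_W/∂q_W = 236 - 2q_Z - 4q_W = 0 gives the reaction function q_W = (236 - 2q_Z)/4.
Zephyr substitutes q_W(q_Z) into its own profit: π_Z = q_Z(241 - 2q_Z - (236 - 2q_Z)/2) - 78q_Z = (123 - q_Z)q_Z - 78q_Z.
Maximising: ∂π_Z/∂q_Z = 45 - 2q_Z = 0, giving q_Z = 45/2.
Then q_W = (236 - 2·(45/2))/4 = 191/4.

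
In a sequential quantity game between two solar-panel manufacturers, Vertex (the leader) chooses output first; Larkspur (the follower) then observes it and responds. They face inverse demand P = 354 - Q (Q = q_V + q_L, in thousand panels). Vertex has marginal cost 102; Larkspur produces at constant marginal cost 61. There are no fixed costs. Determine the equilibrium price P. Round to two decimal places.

Solve by backward induction. Given q_V, the follower Larkspur maximises π_L = (354 - q_V - q_L)q_L - 61q_L.
∂π_L/∂q_L = 293 - q_V - 2q_L = 0 gives the reaction function q_L = (293 - q_V)/2.
The leader anticipates this reaction. Substituting into P = 354 - Q gives P = 415/2 - (1/2)q_V, so π_V = (415/2 - (1/2)q_V)q_V - 102q_V.
Leader FOC: 211/2 - q_V = 0, so q_V = 211/2.
Then q_L = (293 - 211/2)/2 = 375/4.
Total output Q = 797/4, so price P = 354 - 797/4 = 619/4.

154.75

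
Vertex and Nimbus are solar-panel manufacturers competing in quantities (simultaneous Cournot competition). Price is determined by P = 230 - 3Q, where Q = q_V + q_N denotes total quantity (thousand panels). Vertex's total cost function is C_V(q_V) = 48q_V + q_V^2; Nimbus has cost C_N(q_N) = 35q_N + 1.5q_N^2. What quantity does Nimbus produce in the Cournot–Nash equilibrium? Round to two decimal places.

16.10

Vertex's profit: π_V = (230 - 3Q)q_V - (48q_V + q_V²). Setting ∂π_V/∂q_V = 0: 182 - 8q_V - 3(q_N) = 0.
Nimbus's first-order condition: 195 - 9q_N - 3(q_V) = 0.
Rearranging gives the reaction functions q_V = (182 - 3q_N)/8 and q_N = (195 - 3q_V)/9.
Solving the pair: q_V = 117/7, q_N = 338/21.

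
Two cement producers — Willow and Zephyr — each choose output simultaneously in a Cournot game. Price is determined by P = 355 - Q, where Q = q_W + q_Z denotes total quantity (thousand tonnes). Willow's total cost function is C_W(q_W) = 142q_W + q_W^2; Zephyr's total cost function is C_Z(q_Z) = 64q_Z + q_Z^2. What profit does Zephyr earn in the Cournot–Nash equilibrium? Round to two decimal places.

8039.12

Willow's profit: π_W = (355 - Q)q_W - (142q_W + q_W²). Setting ∂π_W/∂q_W = 0: 213 - 4q_W - (q_Z) = 0.
Zephyr's profit: π_Z = (355 - Q)q_Z - (64q_Z + q_Z²). Setting ∂π_Z/∂q_Z = 0: 291 - 4q_Z - (q_W) = 0.
So q_W = (213 - q_Z)/4 and q_Z = (291 - q_W)/4.
Solving the pair: q_W = 187/5, q_Z = 317/5.
Price P = 355 - 504/5 = 1271/5.
Zephyr's profit: (1271/5)·(317/5) - 64·(317/5) - (317/5)² = 8039.1200.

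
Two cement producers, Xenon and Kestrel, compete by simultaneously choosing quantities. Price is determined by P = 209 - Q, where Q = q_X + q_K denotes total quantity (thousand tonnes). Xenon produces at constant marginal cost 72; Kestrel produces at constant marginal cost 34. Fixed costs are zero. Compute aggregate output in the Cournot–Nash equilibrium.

Xenon's profit: π_X = (209 - Q)q_X - (72q_X). Setting ∂π_X/∂q_X = 0: 137 - 2q_X - (q_K) = 0.
Kestrel's first-order condition: 175 - 2q_K - (q_X) = 0.
Rearranging gives the reaction functions q_X = (137 - q_K)/2 and q_K = (175 - q_X)/2.
Substituting one into the other gives q_X = 33 and q_K = 71.
Total output Q = 33 + 71 = 104.

104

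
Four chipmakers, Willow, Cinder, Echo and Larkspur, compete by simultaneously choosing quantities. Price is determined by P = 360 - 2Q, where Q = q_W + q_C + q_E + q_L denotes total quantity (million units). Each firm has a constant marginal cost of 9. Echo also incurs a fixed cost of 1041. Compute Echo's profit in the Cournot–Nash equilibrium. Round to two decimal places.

1423.02

Each firm earns π_i = (360 - 2Q)q_i - 9q_i.
Setting ∂π_i/∂q_i = 0 with rivals' quantities fixed: 351 - 4q_i - 2·Σ_{j≠i} q_j = 0.
By symmetry each firm produces the same amount; substituting Σ_{j≠i} q_j = 3q_i yields q_i = 351/10.
Price P = 360 - 2·(702/5) = 396/5.
Echo's profit: (396/5 - 9)·(351/10) - 1041 = 1423.0200.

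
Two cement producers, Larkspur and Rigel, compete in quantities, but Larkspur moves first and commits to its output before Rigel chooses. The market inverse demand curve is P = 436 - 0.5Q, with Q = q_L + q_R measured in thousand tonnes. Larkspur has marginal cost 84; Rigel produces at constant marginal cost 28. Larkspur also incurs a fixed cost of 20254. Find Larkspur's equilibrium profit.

1650

The follower Rigel best-responds to any q_L: π_R = (436 - 0.5Q)q_R - 28q_R.
∂π_R/∂q_R = 408 - (1/2)q_L - q_R = 0 gives the reaction function q_R = (408 - (1/2)q_L).
The leader anticipates this reaction. Substituting into P = 436 - 0.5Q gives P = 232 - (1/4)q_L, so π_L = (232 - (1/4)q_L)q_L - 84q_L.
Maximising: ∂π_L/∂q_L = 148 - (1/2)q_L = 0, giving q_L = 296.
Then q_R = (408 - (1/2)·296) = 260.
Price P = 436 - (1/2)·556 = 158.
Larkspur's profit: (158 - 84)·296 - 20254 = 1650.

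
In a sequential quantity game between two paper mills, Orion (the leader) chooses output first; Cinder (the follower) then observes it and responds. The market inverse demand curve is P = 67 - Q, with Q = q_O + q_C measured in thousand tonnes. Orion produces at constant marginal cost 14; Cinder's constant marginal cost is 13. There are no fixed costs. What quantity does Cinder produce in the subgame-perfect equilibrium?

The follower Cinder best-responds to any q_O: π_C = (67 - Q)q_C - 13q_C.
Setting the follower's marginal profit to zero, 54 - q_O - 2q_C = 0, i.e. q_C = (54 - q_O)/2.
Orion substitutes q_C(q_O) into its own profit: π_O = q_O(67 - q_O - (54 - q_O)/2) - 14q_O = (40 - (1/2)q_O)q_O - 14q_O.
The leader's first-order condition 26 - q_O = 0 yields q_O = 26.
Then q_C = (54 - 26)/2 = 14.

14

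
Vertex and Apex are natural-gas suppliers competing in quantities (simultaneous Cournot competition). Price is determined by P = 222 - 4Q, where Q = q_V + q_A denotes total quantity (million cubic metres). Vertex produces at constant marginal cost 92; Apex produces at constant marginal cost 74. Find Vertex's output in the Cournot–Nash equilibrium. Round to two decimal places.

Vertex's profit: π_V = (222 - 4Q)q_V - (92q_V). Setting ∂π_V/∂q_V = 0: 130 - 8q_V - 4(q_A) = 0.
Apex's first-order condition: 148 - 8q_A - 4(q_V) = 0.
Rearranging gives the reaction functions q_V = (130 - 4q_A)/8 and q_A = (148 - 4q_V)/8.
Solving the pair: q_V = 28/3, q_A = 83/6.

9.33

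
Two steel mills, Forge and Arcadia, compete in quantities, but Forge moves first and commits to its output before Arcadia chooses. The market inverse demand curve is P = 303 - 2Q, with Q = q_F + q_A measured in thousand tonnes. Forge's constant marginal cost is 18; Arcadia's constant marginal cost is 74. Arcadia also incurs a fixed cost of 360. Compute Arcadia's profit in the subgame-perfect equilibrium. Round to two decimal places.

67.78

Solve by backward induction. Given q_F, the follower Arcadia maximises π_A = (303 - 2q_F - 2q_A)q_A - 74q_A.
∂π_A/∂q_A = 229 - 2q_F - 4q_A = 0 gives the reaction function q_A = (229 - 2q_F)/4.
The leader anticipates this reaction. Substituting into P = 303 - 2Q gives P = 377/2 - q_F, so π_F = (377/2 - q_F)q_F - 18q_F.
Maximising: ∂π_F/∂q_F = 341/2 - 2q_F = 0, giving q_F = 341/4.
Then q_A = (229 - 2·(341/4))/4 = 117/8.
Price P = 303 - 2·(799/8) = 413/4.
Arcadia's profit: (413/4 - 74)·(117/8) - 360 = 67.7813.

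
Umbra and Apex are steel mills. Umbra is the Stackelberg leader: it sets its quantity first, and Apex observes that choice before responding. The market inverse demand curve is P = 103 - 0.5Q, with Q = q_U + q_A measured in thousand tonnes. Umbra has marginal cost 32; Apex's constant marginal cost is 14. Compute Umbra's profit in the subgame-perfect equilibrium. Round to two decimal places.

702.25

Solve by backward induction. Given q_U, the follower Apex maximises π_A = (103 - (1/2)q_U - (1/2)q_A)q_A - 14q_A.
Setting the follower's marginal profit to zero, 89 - (1/2)q_U - q_A = 0, i.e. q_A = (89 - (1/2)q_U).
Umbra substitutes q_A(q_U) into its own profit: π_U = q_U(103 - (1/2)q_U - (89 - (1/2)q_U)/2) - 32q_U = (117/2 - (1/4)q_U)q_U - 32q_U.
Leader FOC: 53/2 - (1/2)q_U = 0, so q_U = 53.
Then q_A = (89 - (1/2)·53) = 125/2.
Price P = 103 - (1/2)·(231/2) = 181/4.
Umbra's profit: (181/4 - 32)·53 = 702.2500.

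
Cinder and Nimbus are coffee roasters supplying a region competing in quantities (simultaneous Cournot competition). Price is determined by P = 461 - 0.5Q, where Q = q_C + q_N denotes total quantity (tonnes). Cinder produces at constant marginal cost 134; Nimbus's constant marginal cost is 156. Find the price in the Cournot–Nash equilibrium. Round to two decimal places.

250.33

Cinder's profit: π_C = (461 - 0.5Q)q_C - (134q_C). Setting ∂π_C/∂q_C = 0: 327 - q_C - (1/2)(q_N) = 0.
Nimbus's profit: π_N = (461 - 0.5Q)q_N - (156q_N). Setting ∂π_N/∂q_N = 0: 305 - q_N - (1/2)(q_C) = 0.
Best responses: q_C = (327 - (1/2)q_N), q_N = (305 - (1/2)q_C).
Solving the pair: q_C = 698/3, q_N = 566/3.
Total output Q = 1264/3, so price P = 461 - (1/2)·(1264/3) = 751/3.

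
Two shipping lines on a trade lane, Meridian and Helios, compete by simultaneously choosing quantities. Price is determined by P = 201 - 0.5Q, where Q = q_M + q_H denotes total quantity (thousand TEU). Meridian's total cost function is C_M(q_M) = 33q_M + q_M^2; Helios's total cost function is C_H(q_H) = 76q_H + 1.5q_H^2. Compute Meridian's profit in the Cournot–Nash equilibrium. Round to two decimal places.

4036.11

Meridian's profit: π_M = (201 - 0.5Q)q_M - (33q_M + q_M²). Setting ∂π_M/∂q_M = 0: 168 - 3q_M - (1/2)(q_H) = 0.
Helios's profit: π_H = (201 - 0.5Q)q_H - (76q_H + (3/2)q_H²). Setting ∂π_H/∂q_H = 0: 125 - 4q_H - (1/2)(q_M) = 0.
So q_M = (168 - (1/2)q_H)/3 and q_H = (125 - (1/2)q_M)/4.
Solving the pair: q_M = 51.8723, q_H = 1164/47.
Price P = 201 - (1/2)·76.6383 = 162.6809.
Meridian's profit: 162.6809·51.8723 - 33·51.8723 - 51.8723² = 4036.1096.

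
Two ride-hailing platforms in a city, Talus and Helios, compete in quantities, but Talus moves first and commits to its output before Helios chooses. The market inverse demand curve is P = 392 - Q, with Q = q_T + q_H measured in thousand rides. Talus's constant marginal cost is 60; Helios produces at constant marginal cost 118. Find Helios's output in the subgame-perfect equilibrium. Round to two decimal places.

The follower Helios best-responds to any q_T: π_H = (392 - Q)q_H - 118q_H.
∂π_H/∂q_H = 274 - q_T - 2q_H = 0 gives the reaction function q_H = (274 - q_T)/2.
Talus substitutes q_H(q_T) into its own profit: π_T = q_T(392 - q_T - (274 - q_T)/2) - 60q_T = (255 - (1/2)q_T)q_T - 60q_T.
The leader's first-order condition 195 - q_T = 0 yields q_T = 195.
Then q_H = (274 - 195)/2 = 79/2.

39.50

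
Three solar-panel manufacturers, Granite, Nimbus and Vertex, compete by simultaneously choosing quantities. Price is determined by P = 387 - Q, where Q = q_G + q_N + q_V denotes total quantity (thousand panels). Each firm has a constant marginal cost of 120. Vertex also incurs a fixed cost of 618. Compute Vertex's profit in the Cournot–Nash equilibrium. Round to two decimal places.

A representative firm's profit is π_i = q_i(387 - Q) - 120q_i.
First-order condition (treating rivals' output as given): 267 - 2q_i - Σ_{j≠i} q_j = 0.
With identical firms every q_j equals q_i, so Σ_{j≠i} q_j = 2q_i and 267 = 4q_i, giving q_i = 267/4.
Price P = 387 - 801/4 = 747/4.
Vertex's profit: (747/4 - 120)·(267/4) - 618 = 3837.5625.

3837.56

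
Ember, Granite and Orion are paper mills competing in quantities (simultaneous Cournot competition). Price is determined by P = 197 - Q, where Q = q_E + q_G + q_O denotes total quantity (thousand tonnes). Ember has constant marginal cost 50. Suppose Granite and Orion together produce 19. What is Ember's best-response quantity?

64

With rivals' combined output fixed at 19, Ember's profit is π_E = (197 - 19 - q_E)q_E - (50q_E) = (178 - q_E)q_E - (50q_E).
∂π_E/∂q_E = 128 - 2q_E = 0, so q_E = 64.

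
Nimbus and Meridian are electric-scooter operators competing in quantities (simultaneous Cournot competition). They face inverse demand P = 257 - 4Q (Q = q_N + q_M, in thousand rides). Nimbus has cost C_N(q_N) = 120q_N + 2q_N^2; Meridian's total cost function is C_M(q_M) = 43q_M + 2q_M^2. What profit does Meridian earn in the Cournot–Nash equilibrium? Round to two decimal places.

1494.29

Nimbus's profit: π_N = (257 - 4Q)q_N - (120q_N + 2q_N²). Setting ∂π_N/∂q_N = 0: 137 - 12q_N - 4(q_M) = 0.
Meridian's profit: π_M = (257 - 4Q)q_M - (43q_M + 2q_M²). Setting ∂π_M/∂q_M = 0: 214 - 12q_M - 4(q_N) = 0.
So q_N = (137 - 4q_M)/12 and q_M = (214 - 4q_N)/12.
Solving the pair: q_N = 197/32, q_M = 505/32.
Price P = 257 - 4·(351/16) = 677/4.
Meridian's profit: (677/4)·(505/32) - 43·(505/32) - 2(505/32)² = 1494.2871.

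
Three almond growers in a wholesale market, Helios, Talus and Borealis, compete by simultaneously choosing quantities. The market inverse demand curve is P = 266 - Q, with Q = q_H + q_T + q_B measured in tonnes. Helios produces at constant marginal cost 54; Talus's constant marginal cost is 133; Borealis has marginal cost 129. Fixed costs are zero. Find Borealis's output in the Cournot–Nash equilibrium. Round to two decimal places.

Helios's profit: π_H = (266 - Q)q_H - (54q_H). Setting ∂π_H/∂q_H = 0: 212 - 2q_H - (q_T + q_B) = 0.
Talus's profit: π_T = (266 - Q)q_T - (133q_T). Setting ∂π_T/∂q_T = 0: 133 - 2q_T - (q_H + q_B) = 0.
Borealis's first-order condition: 137 - 2q_B - (q_H + q_T) = 0.
Adding the 3 first-order conditions: 482 − 4Q = 0, so Q = 241/2.
Back-substituting: q_H = (212 − 241/2) = 183/2, q_T = (133 − 241/2) = 25/2, q_B = (137 − 241/2) = 33/2.

16.50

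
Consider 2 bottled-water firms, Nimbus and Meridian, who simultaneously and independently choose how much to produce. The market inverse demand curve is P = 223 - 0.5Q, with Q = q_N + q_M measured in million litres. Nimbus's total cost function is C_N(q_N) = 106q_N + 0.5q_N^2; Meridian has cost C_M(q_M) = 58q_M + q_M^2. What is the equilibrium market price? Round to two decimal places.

176.04

Nimbus's profit: π_N = (223 - 0.5Q)q_N - (106q_N + (1/2)q_N²). Setting ∂π_N/∂q_N = 0: 117 - 2q_N - (1/2)(q_M) = 0.
Meridian's profit: π_M = (223 - 0.5Q)q_M - (58q_M + q_M²). Setting ∂π_M/∂q_M = 0: 165 - 3q_M - (1/2)(q_N) = 0.
So q_N = (117 - (1/2)q_M)/2 and q_M = (165 - (1/2)q_N)/3.
Substituting one into the other gives q_N = 1074/23 and q_M = 1086/23.
Total output Q = 93.9130, so price P = 223 - (1/2)·93.9130 = 176.0435.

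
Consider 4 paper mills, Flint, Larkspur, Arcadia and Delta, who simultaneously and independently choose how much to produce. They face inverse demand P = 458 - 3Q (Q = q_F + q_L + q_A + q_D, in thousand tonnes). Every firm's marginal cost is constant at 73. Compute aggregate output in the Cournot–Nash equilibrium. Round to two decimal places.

Each firm earns π_i = (458 - 3Q)q_i - 73q_i.
First-order condition (treating rivals' output as given): 385 - 6q_i - 3·Σ_{j≠i} q_j = 0.
By symmetry each firm produces the same amount; substituting Σ_{j≠i} q_j = 3q_i yields q_i = 385/15 = 77/3.
Total output Q = 77/3 + 77/3 + 77/3 + 77/3 = 308/3.

102.67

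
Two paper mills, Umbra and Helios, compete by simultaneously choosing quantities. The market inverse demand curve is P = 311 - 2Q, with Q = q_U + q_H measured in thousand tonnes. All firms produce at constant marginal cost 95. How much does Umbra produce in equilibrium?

36

Each firm earns π_i = (311 - 2Q)q_i - 95q_i.
Setting ∂π_i/∂q_i = 0 with rivals' quantities fixed: 216 - 4q_i - 2q_j = 0.
With identical firms every q_j equals q_i, so q_j = q_i and 216 = 6q_i, giving q_i = 36.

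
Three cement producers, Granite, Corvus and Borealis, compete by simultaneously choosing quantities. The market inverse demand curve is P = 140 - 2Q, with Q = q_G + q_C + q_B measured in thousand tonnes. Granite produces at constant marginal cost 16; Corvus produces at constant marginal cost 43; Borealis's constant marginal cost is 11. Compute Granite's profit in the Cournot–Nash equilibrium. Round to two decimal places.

Granite's profit: π_G = (140 - 2Q)q_G - (16q_G). Setting ∂π_G/∂q_G = 0: 124 - 4q_G - 2(q_C + q_B) = 0.
Corvus's profit: π_C = (140 - 2Q)q_C - (43q_C). Setting ∂π_C/∂q_C = 0: 97 - 4q_C - 2(q_G + q_B) = 0.
Borealis's first-order condition: 129 - 4q_B - 2(q_G + q_C) = 0.
Summing all 3 equations gives 350 − 8Q = 0, hence Q = 175/4.
Back-substituting: q_G = (124 − 175/2)/2 = 73/4, q_C = (97 − 175/2)/2 = 19/4, q_B = (129 − 175/2)/2 = 83/4.
Price P = 140 - 2·(175/4) = 105/2.
Granite's profit: (105/2 - 16)·(73/4) = 666.1250.

666.13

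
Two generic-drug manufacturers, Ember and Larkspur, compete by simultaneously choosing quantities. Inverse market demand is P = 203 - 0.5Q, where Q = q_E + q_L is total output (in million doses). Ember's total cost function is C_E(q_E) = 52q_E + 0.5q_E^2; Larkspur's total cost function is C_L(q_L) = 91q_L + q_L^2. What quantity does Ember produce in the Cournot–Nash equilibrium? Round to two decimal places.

69.04

Ember's profit: π_E = (203 - 0.5Q)q_E - (52q_E + (1/2)q_E²). Setting ∂π_E/∂q_E = 0: 151 - 2q_E - (1/2)(q_L) = 0.
Larkspur's first-order condition: 112 - 3q_L - (1/2)(q_E) = 0.
Best responses: q_E = (151 - (1/2)q_L)/2, q_L = (112 - (1/2)q_E)/3.
Substituting one into the other gives q_E = 1588/23 and q_L = 594/23.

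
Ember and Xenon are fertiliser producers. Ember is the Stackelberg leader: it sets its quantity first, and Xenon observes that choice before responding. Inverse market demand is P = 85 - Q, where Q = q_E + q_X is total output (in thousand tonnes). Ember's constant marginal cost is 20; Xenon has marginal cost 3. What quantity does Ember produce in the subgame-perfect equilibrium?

24

The follower Xenon best-responds to any q_E: π_X = (85 - Q)q_X - 3q_X.
Setting the follower's marginal profit to zero, 82 - q_E - 2q_X = 0, i.e. q_X = (82 - q_E)/2.
The leader anticipates this reaction. Substituting into P = 85 - Q gives P = 44 - (1/2)q_E, so π_E = (44 - (1/2)q_E)q_E - 20q_E.
The leader's first-order condition 24 - q_E = 0 yields q_E = 24.
Then q_X = (82 - 24)/2 = 29.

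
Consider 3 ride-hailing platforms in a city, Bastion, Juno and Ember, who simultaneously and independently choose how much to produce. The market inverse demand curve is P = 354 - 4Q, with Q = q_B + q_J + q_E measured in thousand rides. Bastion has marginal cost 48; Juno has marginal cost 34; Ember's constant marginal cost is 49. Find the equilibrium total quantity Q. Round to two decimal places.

Bastion's profit: π_B = (354 - 4Q)q_B - (48q_B). Setting ∂π_B/∂q_B = 0: 306 - 8q_B - 4(q_J + q_E) = 0.
Juno's profit: π_J = (354 - 4Q)q_J - (34q_J). Setting ∂π_J/∂q_J = 0: 320 - 8q_J - 4(q_B + q_E) = 0.
Ember's profit: π_E = (354 - 4Q)q_E - (49q_E). Setting ∂π_E/∂q_E = 0: 305 - 8q_E - 4(q_B + q_J) = 0.
Summing all 3 equations gives 931 − 16Q = 0, hence Q = 931/16.
Back-substituting: q_B = (306 − 931/4)/4 = 293/16, q_J = (320 − 931/4)/4 = 349/16, q_E = (305 − 931/4)/4 = 289/16.
Total output Q = 293/16 + 349/16 + 289/16 = 931/16.

58.19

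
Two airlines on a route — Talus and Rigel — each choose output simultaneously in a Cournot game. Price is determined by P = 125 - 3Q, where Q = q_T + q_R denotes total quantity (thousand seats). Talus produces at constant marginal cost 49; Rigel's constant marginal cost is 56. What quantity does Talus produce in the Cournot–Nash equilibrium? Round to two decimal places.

Talus's profit: π_T = (125 - 3Q)q_T - (49q_T). Setting ∂π_T/∂q_T = 0: 76 - 6q_T - 3(q_R) = 0.
Rigel's profit: π_R = (125 - 3Q)q_R - (56q_R). Setting ∂π_R/∂q_R = 0: 69 - 6q_R - 3(q_T) = 0.
Best responses: q_T = (76 - 3q_R)/6, q_R = (69 - 3q_T)/6.
Solving the pair: q_T = 83/9, q_R = 62/9.

9.22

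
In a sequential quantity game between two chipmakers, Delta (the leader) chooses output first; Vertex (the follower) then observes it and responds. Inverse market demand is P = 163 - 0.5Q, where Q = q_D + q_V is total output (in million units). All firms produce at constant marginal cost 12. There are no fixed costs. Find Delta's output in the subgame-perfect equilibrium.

151

The follower Vertex best-responds to any q_D: π_V = (163 - 0.5Q)q_V - 12q_V.
Follower FOC: 151 - (1/2)q_D - q_V = 0, so q_V(q_D) = (151 - (1/2)q_D).
Delta substitutes q_V(q_D) into its own profit: π_D = q_D(163 - (1/2)q_D - (151 - (1/2)q_D)/2) - 12q_D = (175/2 - (1/4)q_D)q_D - 12q_D.
Leader FOC: 151/2 - (1/2)q_D = 0, so q_D = 151.
Then q_V = (151 - (1/2)·151) = 151/2.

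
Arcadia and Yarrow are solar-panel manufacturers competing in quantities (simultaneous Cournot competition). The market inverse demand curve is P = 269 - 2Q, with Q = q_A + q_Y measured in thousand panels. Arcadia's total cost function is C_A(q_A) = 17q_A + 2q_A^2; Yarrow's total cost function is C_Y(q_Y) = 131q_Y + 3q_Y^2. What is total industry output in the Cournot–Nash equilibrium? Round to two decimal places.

Arcadia's profit: π_A = (269 - 2Q)q_A - (17q_A + 2q_A²). Setting ∂π_A/∂q_A = 0: 252 - 8q_A - 2(q_Y) = 0.
Yarrow's first-order condition: 138 - 10q_Y - 2(q_A) = 0.
Best responses: q_A = (252 - 2q_Y)/8, q_Y = (138 - 2q_A)/10.
Substituting one into the other gives q_A = 561/19 and q_Y = 150/19.
Total output Q = 561/19 + 150/19 = 711/19.

37.42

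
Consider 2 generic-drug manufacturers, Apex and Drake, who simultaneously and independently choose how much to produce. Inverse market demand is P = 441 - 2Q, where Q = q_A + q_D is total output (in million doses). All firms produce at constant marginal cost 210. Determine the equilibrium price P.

Each firm earns π_i = (441 - 2Q)q_i - 210q_i.
Setting ∂π_i/∂q_i = 0 with rivals' quantities fixed: 231 - 4q_i - 2q_j = 0.
With identical firms every q_j equals q_i, so q_j = q_i and 231 = 6q_i, giving q_i = 77/2.
Total output Q = 77, so price P = 441 - 2·77 = 287.

287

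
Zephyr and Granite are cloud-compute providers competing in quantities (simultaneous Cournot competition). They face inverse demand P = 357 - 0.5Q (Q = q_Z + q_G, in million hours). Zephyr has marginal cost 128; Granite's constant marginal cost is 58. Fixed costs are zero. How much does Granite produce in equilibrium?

Zephyr's profit: π_Z = (357 - 0.5Q)q_Z - (128q_Z). Setting ∂π_Z/∂q_Z = 0: 229 - q_Z - (1/2)(q_G) = 0.
Granite's profit: π_G = (357 - 0.5Q)q_G - (58q_G). Setting ∂π_G/∂q_G = 0: 299 - q_G - (1/2)(q_Z) = 0.
Best responses: q_Z = (229 - (1/2)q_G), q_G = (299 - (1/2)q_Z).
Substituting one into the other gives q_Z = 106 and q_G = 246.

246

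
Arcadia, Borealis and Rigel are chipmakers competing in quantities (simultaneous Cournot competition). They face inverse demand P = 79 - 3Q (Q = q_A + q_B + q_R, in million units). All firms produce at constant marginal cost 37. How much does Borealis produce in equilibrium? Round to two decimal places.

3.50

A representative firm's profit is π_i = q_i(79 - 3Q) - 37q_i.
First-order condition (treating rivals' output as given): 42 - 6q_i - 3·Σ_{j≠i} q_j = 0.
By symmetry each firm produces the same amount; substituting Σ_{j≠i} q_j = 2q_i yields q_i = 42/12 = 7/2.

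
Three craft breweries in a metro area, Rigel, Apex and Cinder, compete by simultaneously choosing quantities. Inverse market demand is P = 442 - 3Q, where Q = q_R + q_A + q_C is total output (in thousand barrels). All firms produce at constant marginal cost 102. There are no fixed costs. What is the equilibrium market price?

187

A representative firm's profit is π_i = q_i(442 - 3Q) - 102q_i.
First-order condition (treating rivals' output as given): 340 - 6q_i - 3·Σ_{j≠i} q_j = 0.
With identical firms every q_j equals q_i, so Σ_{j≠i} q_j = 2q_i and 340 = 12q_i, giving q_i = 85/3.
Total output Q = 85, so price P = 442 - 3·85 = 187.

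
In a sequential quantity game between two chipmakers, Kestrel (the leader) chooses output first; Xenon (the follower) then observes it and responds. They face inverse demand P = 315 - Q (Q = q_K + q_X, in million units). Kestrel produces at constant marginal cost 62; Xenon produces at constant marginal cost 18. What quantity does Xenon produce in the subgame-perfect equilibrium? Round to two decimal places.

Solve by backward induction. Given q_K, the follower Xenon maximises π_X = (315 - q_K - q_X)q_X - 18q_X.
∂π_X/∂q_X = 297 - q_K - 2q_X = 0 gives the reaction function q_X = (297 - q_K)/2.
The leader anticipates this reaction. Substituting into P = 315 - Q gives P = 333/2 - (1/2)q_K, so π_K = (333/2 - (1/2)q_K)q_K - 62q_K.
The leader's first-order condition 209/2 - q_K = 0 yields q_K = 209/2.
Then q_X = (297 - 209/2)/2 = 385/4.

96.25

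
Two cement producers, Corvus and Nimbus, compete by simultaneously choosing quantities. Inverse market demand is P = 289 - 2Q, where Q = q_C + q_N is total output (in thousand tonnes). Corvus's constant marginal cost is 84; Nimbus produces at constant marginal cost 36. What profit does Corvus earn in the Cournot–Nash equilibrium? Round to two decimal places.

Corvus's profit: π_C = (289 - 2Q)q_C - (84q_C). Setting ∂π_C/∂q_C = 0: 205 - 4q_C - 2(q_N) = 0.
Nimbus's first-order condition: 253 - 4q_N - 2(q_C) = 0.
Rearranging gives the reaction functions q_C = (205 - 2q_N)/4 and q_N = (253 - 2q_C)/4.
Substituting one into the other gives q_C = 157/6 and q_N = 301/6.
Price P = 289 - 2·(229/3) = 409/3.
Corvus's profit: (409/3 - 84)·(157/6) = 1369.3889.

1369.39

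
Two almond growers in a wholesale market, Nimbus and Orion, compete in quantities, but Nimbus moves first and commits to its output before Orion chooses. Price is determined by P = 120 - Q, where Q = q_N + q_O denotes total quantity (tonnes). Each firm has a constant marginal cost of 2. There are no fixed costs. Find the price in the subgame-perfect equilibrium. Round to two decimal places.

Solve by backward induction. Given q_N, the follower Orion maximises π_O = (120 - q_N - q_O)q_O - 2q_O.
Follower FOC: 118 - q_N - 2q_O = 0, so q_O(q_N) = (118 - q_N)/2.
Nimbus substitutes q_O(q_N) into its own profit: π_N = q_N(120 - q_N - (118 - q_N)/2) - 2q_N = (61 - (1/2)q_N)q_N - 2q_N.
Maximising: ∂π_N/∂q_N = 59 - q_N = 0, giving q_N = 59.
Then q_O = (118 - 59)/2 = 59/2.
Total output Q = 177/2, so price P = 120 - 177/2 = 63/2.

31.50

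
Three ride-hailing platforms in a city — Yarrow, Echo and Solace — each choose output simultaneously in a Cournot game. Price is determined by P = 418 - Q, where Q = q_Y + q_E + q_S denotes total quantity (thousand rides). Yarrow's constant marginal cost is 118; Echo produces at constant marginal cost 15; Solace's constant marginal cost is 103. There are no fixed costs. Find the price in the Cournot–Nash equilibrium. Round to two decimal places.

163.50

Yarrow's profit: π_Y = (418 - Q)q_Y - (118q_Y). Setting ∂π_Y/∂q_Y = 0: 300 - 2q_Y - (q_E + q_S) = 0.
Echo's first-order condition: 403 - 2q_E - (q_Y + q_S) = 0.
Solace's profit: π_S = (418 - Q)q_S - (103q_S). Setting ∂π_S/∂q_S = 0: 315 - 2q_S - (q_Y + q_E) = 0.
Adding the 3 first-order conditions: 1018 − 4Q = 0, so Q = 509/2.
Back-substituting: q_Y = (300 − 509/2) = 91/2, q_E = (403 − 509/2) = 297/2, q_S = (315 − 509/2) = 121/2.
Total output Q = 509/2, so price P = 418 - 509/2 = 327/2.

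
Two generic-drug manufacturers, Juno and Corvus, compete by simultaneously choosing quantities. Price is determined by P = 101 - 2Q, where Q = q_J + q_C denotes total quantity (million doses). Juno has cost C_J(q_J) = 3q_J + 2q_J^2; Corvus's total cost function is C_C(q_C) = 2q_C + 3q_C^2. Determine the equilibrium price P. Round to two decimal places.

Juno's profit: π_J = (101 - 2Q)q_J - (3q_J + 2q_J²). Setting ∂π_J/∂q_J = 0: 98 - 8q_J - 2(q_C) = 0.
Corvus's profit: π_C = (101 - 2Q)q_C - (2q_C + 3q_C²). Setting ∂π_C/∂q_C = 0: 99 - 10q_C - 2(q_J) = 0.
So q_J = (98 - 2q_C)/8 and q_C = (99 - 2q_J)/10.
Solving the pair: q_J = 391/38, q_C = 149/19.
Total output Q = 689/38, so price P = 101 - 2·(689/38) = 1230/19.

64.74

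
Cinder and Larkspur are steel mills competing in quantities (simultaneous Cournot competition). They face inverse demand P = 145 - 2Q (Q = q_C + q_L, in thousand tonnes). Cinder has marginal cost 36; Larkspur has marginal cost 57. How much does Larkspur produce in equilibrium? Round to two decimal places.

Cinder's profit: π_C = (145 - 2Q)q_C - (36q_C). Setting ∂π_C/∂q_C = 0: 109 - 4q_C - 2(q_L) = 0.
Larkspur's first-order condition: 88 - 4q_L - 2(q_C) = 0.
Best responses: q_C = (109 - 2q_L)/4, q_L = (88 - 2q_C)/4.
Substituting one into the other gives q_C = 65/3 and q_L = 67/6.

11.17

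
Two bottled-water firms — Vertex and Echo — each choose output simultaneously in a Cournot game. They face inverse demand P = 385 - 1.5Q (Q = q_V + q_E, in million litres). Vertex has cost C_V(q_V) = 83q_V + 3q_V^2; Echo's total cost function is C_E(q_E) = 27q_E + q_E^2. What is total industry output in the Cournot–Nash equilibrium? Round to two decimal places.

87.53

Vertex's profit: π_V = (385 - 1.5Q)q_V - (83q_V + 3q_V²). Setting ∂π_V/∂q_V = 0: 302 - 9q_V - (3/2)(q_E) = 0.
Echo's first-order condition: 358 - 5q_E - (3/2)(q_V) = 0.
Rearranging gives the reaction functions q_V = (302 - (3/2)q_E)/9 and q_E = (358 - (3/2)q_V)/5.
Solving the pair: q_V = 22.7602, q_E = 64.7719.
Total output Q = 22.7602 + 64.7719 = 87.5322.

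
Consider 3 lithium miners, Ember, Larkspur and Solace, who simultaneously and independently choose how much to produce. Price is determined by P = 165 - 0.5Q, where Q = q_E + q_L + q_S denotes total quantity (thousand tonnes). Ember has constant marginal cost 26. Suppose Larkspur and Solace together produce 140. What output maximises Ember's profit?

With rivals' combined output fixed at 140, Ember's profit is π_E = (165 - (1/2)·140 - (1/2)q_E)q_E - (26q_E) = (95 - (1/2)q_E)q_E - (26q_E).
∂π_E/∂q_E = 69 - q_E = 0, so q_E = 69.

69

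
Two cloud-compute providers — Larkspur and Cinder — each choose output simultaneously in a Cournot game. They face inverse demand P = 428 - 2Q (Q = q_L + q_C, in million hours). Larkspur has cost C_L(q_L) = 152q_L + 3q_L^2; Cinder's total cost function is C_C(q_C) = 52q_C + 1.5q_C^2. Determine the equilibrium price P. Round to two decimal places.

Larkspur's profit: π_L = (428 - 2Q)q_L - (152q_L + 3q_L²). Setting ∂π_L/∂q_L = 0: 276 - 10q_L - 2(q_C) = 0.
Cinder's first-order condition: 376 - 7q_C - 2(q_L) = 0.
Rearranging gives the reaction functions q_L = (276 - 2q_C)/10 and q_C = (376 - 2q_L)/7.
Substituting one into the other gives q_L = 590/33 and q_C = 1604/33.
Total output Q = 66.4848, so price P = 428 - 2·66.4848 = 295.0303.

295.03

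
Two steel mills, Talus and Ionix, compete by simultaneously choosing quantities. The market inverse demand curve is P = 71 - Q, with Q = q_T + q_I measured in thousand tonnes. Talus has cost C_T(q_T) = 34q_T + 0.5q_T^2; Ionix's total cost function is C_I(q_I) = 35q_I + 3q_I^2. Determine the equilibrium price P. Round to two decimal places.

Talus's profit: π_T = (71 - Q)q_T - (34q_T + (1/2)q_T²). Setting ∂π_T/∂q_T = 0: 37 - 3q_T - (q_I) = 0.
Ionix's first-order condition: 36 - 8q_I - (q_T) = 0.
Rearranging gives the reaction functions q_T = (37 - q_I)/3 and q_I = (36 - q_T)/8.
Substituting one into the other gives q_T = 260/23 and q_I = 71/23.
Total output Q = 331/23, so price P = 71 - 331/23 = 1302/23.

56.61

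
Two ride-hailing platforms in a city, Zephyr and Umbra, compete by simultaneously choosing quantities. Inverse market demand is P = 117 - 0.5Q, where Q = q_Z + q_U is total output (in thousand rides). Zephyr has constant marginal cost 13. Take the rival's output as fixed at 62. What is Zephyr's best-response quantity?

With the rival's output fixed at 62, Zephyr's profit is π_Z = (117 - (1/2)·62 - (1/2)q_Z)q_Z - (13q_Z) = (86 - (1/2)q_Z)q_Z - (13q_Z).
∂π_Z/∂q_Z = 73 - q_Z = 0, so q_Z = 73.

73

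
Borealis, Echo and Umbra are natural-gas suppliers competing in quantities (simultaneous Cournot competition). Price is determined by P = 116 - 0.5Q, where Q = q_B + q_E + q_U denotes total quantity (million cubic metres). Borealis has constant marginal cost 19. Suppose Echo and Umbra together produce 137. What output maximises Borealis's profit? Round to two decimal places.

With rivals' combined output fixed at 137, Borealis's profit is π_B = (116 - (1/2)·137 - (1/2)q_B)q_B - (19q_B) = (95/2 - (1/2)q_B)q_B - (19q_B).
∂π_B/∂q_B = 57/2 - q_B = 0, so q_B = 57/2.

28.50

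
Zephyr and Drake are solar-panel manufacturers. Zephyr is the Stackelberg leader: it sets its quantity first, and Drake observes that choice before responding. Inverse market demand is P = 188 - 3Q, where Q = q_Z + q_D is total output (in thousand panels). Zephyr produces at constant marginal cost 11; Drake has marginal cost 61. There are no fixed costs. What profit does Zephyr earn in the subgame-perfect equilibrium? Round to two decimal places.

2147.04

Solve by backward induction. Given q_Z, the follower Drake maximises π_D = (188 - 3q_Z - 3q_D)q_D - 61q_D.
Follower FOC: 127 - 3q_Z - 6q_D = 0, so q_D(q_Z) = (127 - 3q_Z)/6.
Zephyr substitutes q_D(q_Z) into its own profit: π_Z = q_Z(188 - 3q_Z - (127 - 3q_Z)/2) - 11q_Z = (249/2 - (3/2)q_Z)q_Z - 11q_Z.
The leader's first-order condition 227/2 - 3q_Z = 0 yields q_Z = 227/6.
Then q_D = (127 - 3·(227/6))/6 = 9/4.
Price P = 188 - 3·(481/12) = 271/4.
Zephyr's profit: (271/4 - 11)·(227/6) = 2147.0417.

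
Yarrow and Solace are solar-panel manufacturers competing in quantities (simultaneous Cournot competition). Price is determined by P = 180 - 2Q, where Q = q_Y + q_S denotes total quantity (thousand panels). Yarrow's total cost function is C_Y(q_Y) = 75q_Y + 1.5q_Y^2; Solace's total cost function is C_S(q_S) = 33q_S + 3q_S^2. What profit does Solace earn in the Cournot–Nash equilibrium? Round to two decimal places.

Yarrow's profit: π_Y = (180 - 2Q)q_Y - (75q_Y + (3/2)q_Y²). Setting ∂π_Y/∂q_Y = 0: 105 - 7q_Y - 2(q_S) = 0.
Solace's profit: π_S = (180 - 2Q)q_S - (33q_S + 3q_S²). Setting ∂π_S/∂q_S = 0: 147 - 10q_S - 2(q_Y) = 0.
So q_Y = (105 - 2q_S)/7 and q_S = (147 - 2q_Y)/10.
Solving the pair: q_Y = 126/11, q_S = 273/22.
Price P = 180 - 2·(525/22) = 1455/11.
Solace's profit: (1455/11)·(273/22) - 33·(273/22) - 3(273/22)² = 769.9277.

769.93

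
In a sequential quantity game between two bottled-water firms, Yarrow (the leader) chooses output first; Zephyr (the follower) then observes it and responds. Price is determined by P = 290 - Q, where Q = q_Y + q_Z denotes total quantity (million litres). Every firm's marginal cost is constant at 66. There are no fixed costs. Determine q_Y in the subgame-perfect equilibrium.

The follower Zephyr best-responds to any q_Y: π_Z = (290 - Q)q_Z - 66q_Z.
Follower FOC: 224 - q_Y - 2q_Z = 0, so q_Z(q_Y) = (224 - q_Y)/2.
The leader anticipates this reaction. Substituting into P = 290 - Q gives P = 178 - (1/2)q_Y, so π_Y = (178 - (1/2)q_Y)q_Y - 66q_Y.
Maximising: ∂π_Y/∂q_Y = 112 - q_Y = 0, giving q_Y = 112.
Then q_Z = (224 - 112)/2 = 56.

112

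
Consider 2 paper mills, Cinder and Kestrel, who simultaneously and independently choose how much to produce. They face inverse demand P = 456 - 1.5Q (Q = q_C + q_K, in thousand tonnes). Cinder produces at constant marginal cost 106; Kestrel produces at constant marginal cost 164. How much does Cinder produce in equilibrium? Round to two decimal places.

90.67

Cinder's profit: π_C = (456 - 1.5Q)q_C - (106q_C). Setting ∂π_C/∂q_C = 0: 350 - 3q_C - (3/2)(q_K) = 0.
Kestrel's first-order condition: 292 - 3q_K - (3/2)(q_C) = 0.
So q_C = (350 - (3/2)q_K)/3 and q_K = (292 - (3/2)q_C)/3.
Substituting one into the other gives q_C = 272/3 and q_K = 52.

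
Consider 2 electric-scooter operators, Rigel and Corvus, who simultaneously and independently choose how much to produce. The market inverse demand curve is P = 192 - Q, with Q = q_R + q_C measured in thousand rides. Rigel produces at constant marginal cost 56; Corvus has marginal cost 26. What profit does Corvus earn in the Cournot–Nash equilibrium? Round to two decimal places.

Rigel's profit: π_R = (192 - Q)q_R - (56q_R). Setting ∂π_R/∂q_R = 0: 136 - 2q_R - (q_C) = 0.
Corvus's profit: π_C = (192 - Q)q_C - (26q_C). Setting ∂π_C/∂q_C = 0: 166 - 2q_C - (q_R) = 0.
So q_R = (136 - q_C)/2 and q_C = (166 - q_R)/2.
Substituting one into the other gives q_R = 106/3 and q_C = 196/3.
Price P = 192 - 302/3 = 274/3.
Corvus's profit: (274/3 - 26)·(196/3) = 4268.4444.

4268.44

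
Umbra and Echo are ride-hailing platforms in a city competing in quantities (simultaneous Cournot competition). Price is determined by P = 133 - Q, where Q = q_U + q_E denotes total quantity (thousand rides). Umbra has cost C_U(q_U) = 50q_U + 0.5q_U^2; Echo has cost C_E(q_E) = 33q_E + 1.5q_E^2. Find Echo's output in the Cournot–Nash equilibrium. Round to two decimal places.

Umbra's profit: π_U = (133 - Q)q_U - (50q_U + (1/2)q_U²). Setting ∂π_U/∂q_U = 0: 83 - 3q_U - (q_E) = 0.
Echo's first-order condition: 100 - 5q_E - (q_U) = 0.
Best responses: q_U = (83 - q_E)/3, q_E = (100 - q_U)/5.
Solving the pair: q_U = 45/2, q_E = 31/2.

15.50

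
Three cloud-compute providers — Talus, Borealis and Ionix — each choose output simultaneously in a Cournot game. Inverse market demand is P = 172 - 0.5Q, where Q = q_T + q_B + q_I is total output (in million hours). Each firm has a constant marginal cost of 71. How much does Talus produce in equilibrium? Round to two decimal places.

50.50

Each firm earns π_i = (172 - 0.5Q)q_i - 71q_i.
First-order condition (treating rivals' output as given): 101 - q_i - (1/2)·Σ_{j≠i} q_j = 0.
With identical firms every q_j equals q_i, so Σ_{j≠i} q_j = 2q_i and 101 = 2q_i, giving q_i = 101/2.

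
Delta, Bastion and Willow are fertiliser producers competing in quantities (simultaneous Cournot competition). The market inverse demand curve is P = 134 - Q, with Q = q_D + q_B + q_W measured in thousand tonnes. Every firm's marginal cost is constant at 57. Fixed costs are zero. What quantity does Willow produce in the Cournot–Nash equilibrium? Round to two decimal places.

A representative firm's profit is π_i = q_i(134 - Q) - 57q_i.
First-order condition (treating rivals' output as given): 77 - 2q_i - Σ_{j≠i} q_j = 0.
With identical firms every q_j equals q_i, so Σ_{j≠i} q_j = 2q_i and 77 = 4q_i, giving q_i = 77/4.

19.25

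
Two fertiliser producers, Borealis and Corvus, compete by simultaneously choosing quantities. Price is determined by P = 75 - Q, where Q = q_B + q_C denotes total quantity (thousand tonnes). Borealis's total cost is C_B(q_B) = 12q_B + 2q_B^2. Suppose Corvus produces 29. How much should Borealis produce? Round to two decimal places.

With the rival's output fixed at 29, Borealis's profit is π_B = (75 - 29 - q_B)q_B - (12q_B + 2q_B²) = (46 - q_B)q_B - (12q_B + 2q_B²).
∂π_B/∂q_B = 34 - 6q_B = 0, so q_B = 17/3.

5.67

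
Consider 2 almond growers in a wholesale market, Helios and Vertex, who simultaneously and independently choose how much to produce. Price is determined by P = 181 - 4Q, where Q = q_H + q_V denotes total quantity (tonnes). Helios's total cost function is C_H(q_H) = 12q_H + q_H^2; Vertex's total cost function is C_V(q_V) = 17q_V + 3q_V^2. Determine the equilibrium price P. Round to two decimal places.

Helios's profit: π_H = (181 - 4Q)q_H - (12q_H + q_H²). Setting ∂π_H/∂q_H = 0: 169 - 10q_H - 4(q_V) = 0.
Vertex's first-order condition: 164 - 14q_V - 4(q_H) = 0.
So q_H = (169 - 4q_V)/10 and q_V = (164 - 4q_H)/14.
Substituting one into the other gives q_H = 855/62 and q_V = 241/31.
Total output Q = 1337/62, so price P = 181 - 4·(1337/62) = 94.7419.

94.74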